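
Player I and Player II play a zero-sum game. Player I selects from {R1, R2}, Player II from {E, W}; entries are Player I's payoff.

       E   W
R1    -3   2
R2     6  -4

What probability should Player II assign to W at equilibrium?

3/5

Row minima: R1 → -3, R2 → -4; maximin = -3.
Column maxima: E → 6, W → 2; minimax = 2.
-3 ≠ 2, so there is no saddle point; optimal play is mixed.
Let Player I play R1 with probability p. Expected payoff against E: (-3)p + 6(1−p) = −9p + 6; against W: 2p + (-4)(1−p) = 6p − 4.
Setting these equal: −9p + 6 = 6p − 4 ⇒ −15p = -10 ⇒ p = 2/3, and the value is (-9)·(2/3) + 6 = 0.
For Player II: with q = P(E), equating R1's and R2's payoffs gives −5q + 2 = 10q − 4 ⇒ q = 2/5.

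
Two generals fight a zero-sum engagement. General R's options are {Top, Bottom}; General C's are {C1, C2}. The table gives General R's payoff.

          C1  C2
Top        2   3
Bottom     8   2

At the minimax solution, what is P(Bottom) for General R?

1/7

Row minima: Top → 2, Bottom → 2; maximin = 2.
Column maxima: C1 → 8, C2 → 3; minimax = 3.
2 ≠ 3, so there is no saddle point; optimal play is mixed.
Let General R play Top with probability p. Expected payoff against C1: 2p + 8(1−p) = −6p + 8; against C2: 3p + 2(1−p) = p + 2.
Setting these equal: −6p + 8 = p + 2 ⇒ −7p = -6 ⇒ p = 6/7, and the value is (-6)·(6/7) + 8 = 20/7.
For General C: with q = P(C1), equating Top's and Bottom's payoffs gives −q + 3 = 6q + 2 ⇒ q = 1/7.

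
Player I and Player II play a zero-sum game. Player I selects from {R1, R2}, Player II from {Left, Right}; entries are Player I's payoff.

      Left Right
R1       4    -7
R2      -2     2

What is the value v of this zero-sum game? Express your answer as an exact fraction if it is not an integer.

-2/5

Row minima: R1 → -7, R2 → -2; maximin = -2.
Column maxima: Left → 4, Right → 2; minimax = 2.
-2 ≠ 2, so there is no saddle point; optimal play is mixed.
Let Player I play R1 with probability p. Expected payoff against Left: 4p + (-2)(1−p) = 6p − 2; against Right: (-7)p + 2(1−p) = −9p + 2.
Setting these equal: 6p − 2 = −9p + 2 ⇒ 15p = 4 ⇒ p = 4/15, and the value is (6)·(4/15) − 2 = -2/5.
For Player II: with q = P(Left), equating R1's and R2's payoffs gives 11q − 7 = −4q + 2 ⇒ q = 3/5.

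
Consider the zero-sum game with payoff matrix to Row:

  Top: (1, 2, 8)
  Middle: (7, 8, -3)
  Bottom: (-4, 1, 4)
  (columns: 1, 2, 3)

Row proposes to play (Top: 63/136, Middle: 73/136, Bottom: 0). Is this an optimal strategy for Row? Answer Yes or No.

Against 1 this mix gives (63/136)·1 + (73/136)·7 = 287/68.
Against 2 this mix gives (63/136)·2 + (73/136)·8 = 355/68.
Against 3 this mix gives (63/136)·8 + (73/136)·(-3) = 285/136.
Column will play 3, holding Row to 285/136. Shifting weight toward the row that does better against 3 would raise this floor (the equalizing mix achieves 59/17 against both 3 and 1), so the proposed strategy is not optimal.

No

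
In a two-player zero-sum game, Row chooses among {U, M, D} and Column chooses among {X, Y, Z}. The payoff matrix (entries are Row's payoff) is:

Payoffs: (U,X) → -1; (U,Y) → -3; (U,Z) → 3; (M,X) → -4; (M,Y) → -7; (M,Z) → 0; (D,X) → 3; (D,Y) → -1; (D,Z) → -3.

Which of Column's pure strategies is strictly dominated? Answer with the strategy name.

Y holds Row's payoff strictly below X in every row: -3 < -1, -7 < -4, -1 < 3.
So X is strictly dominated for Column.

X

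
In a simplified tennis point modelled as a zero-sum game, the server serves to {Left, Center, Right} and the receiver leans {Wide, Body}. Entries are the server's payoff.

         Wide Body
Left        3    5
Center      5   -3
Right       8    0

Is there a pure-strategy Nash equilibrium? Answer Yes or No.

No

Row minima: Left → 3, Center → -3, Right → 0; maximin = 3.
Column maxima: Wide → 8, Body → 5; minimax = 5.
3 ≠ 5, so no pure-strategy equilibrium exists.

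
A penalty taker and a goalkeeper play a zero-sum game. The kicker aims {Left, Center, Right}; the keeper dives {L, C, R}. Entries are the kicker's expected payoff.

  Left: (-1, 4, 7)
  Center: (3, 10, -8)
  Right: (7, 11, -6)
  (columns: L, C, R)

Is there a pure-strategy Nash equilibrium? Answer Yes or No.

No

Row minima: Left → -1, Center → -8, Right → -6; maximin = -1.
Column maxima: L → 7, C → 11, R → 7; minimax = 7.
-1 ≠ 7, so no pure-strategy equilibrium exists.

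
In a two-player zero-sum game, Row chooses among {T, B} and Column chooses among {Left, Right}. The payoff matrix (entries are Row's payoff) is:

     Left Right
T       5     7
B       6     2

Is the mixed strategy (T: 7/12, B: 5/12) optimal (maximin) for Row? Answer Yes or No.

Against Left this mix gives (7/12)·5 + (5/12)·6 = 65/12.
Against Right this mix gives (7/12)·7 + (5/12)·2 = 59/12.
Column will play Right, holding Row to 59/12. Shifting weight toward the row that does better against Right would raise this floor (the equalizing mix achieves 16/3 against both Right and Left), so the proposed strategy is not optimal.

No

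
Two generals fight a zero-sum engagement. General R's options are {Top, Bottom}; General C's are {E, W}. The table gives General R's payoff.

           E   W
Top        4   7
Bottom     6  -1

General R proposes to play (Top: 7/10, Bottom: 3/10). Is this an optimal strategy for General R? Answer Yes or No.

Yes

Against E this mix gives (7/10)·4 + (3/10)·6 = 23/5.
Against W this mix gives (7/10)·7 + (3/10)·(-1) = 23/5.
All of General C's active replies (E, W) yield 23/5, and no column does worse for General R. The mix makes General C indifferent and guarantees 23/5, so it is optimal.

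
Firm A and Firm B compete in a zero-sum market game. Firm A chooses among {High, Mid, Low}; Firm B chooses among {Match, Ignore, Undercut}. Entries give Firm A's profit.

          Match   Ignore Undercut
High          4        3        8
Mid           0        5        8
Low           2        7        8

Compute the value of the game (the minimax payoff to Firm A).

Row minima: High → 3, Mid → 0, Low → 2; maximin = 3.
Column maxima: Match → 4, Ignore → 7, Undercut → 8; minimax = 4.
3 ≠ 4, so there is no saddle point; optimal play is mixed.
Undercut is strictly dominated by Match (it gives Firm A strictly more in every row), so Firm B never plays it.
With Undercut eliminated, Mid is strictly dominated by Low (Low gives Firm A strictly more in every remaining column), so Firm A never plays it.
On the remaining 2×2 (High, Low vs Match, Ignore):
Let Firm A play High with probability p. Expected payoff against Match: 4p + 2(1−p) = 2p + 2; against Ignore: 3p + 7(1−p) = −4p + 7.
Setting these equal: 2p + 2 = −4p + 7 ⇒ 6p = 5 ⇒ p = 5/6, and the value is (2)·(5/6) + 2 = 11/3.
For Firm B: with q = P(Match), equating High's and Low's payoffs gives q + 3 = −5q + 7 ⇒ q = 2/3.

11/3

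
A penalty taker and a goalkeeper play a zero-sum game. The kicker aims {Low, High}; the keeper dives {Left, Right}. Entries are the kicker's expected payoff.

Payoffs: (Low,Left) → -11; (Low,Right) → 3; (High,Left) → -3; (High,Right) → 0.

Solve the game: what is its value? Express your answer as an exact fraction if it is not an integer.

Row minima: Low → -11, High → -3; maximin = -3.
Column maxima: Left → -3, Right → 3; minimax = -3.
Since maximin = minimax = -3, there is a saddle point and the value is -3.

-3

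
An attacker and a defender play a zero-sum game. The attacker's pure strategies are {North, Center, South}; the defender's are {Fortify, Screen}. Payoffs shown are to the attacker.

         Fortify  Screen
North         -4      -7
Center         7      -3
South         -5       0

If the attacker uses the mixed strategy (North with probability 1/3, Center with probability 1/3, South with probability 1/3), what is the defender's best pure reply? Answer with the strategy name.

If the defender plays Fortify, the attacker's expected payoff is (1/3)·(-4) + (1/3)·7 + (1/3)·(-5) = -2/3.
If the defender plays Screen, the attacker's expected payoff is (1/3)·(-7) + (1/3)·(-3) + (1/3)·0 = -10/3.
The defender minimizes the attacker's payoff; the smallest is -10/3, so the best response is Screen.

Screen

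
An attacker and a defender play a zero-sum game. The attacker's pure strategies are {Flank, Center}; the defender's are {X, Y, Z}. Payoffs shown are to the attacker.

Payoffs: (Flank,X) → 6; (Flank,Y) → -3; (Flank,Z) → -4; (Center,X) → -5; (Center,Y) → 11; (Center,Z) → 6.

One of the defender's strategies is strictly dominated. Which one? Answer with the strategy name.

Y

Z holds the attacker's payoff strictly below Y in every row: -4 < -3, 6 < 11.
So Y is strictly dominated for the defender.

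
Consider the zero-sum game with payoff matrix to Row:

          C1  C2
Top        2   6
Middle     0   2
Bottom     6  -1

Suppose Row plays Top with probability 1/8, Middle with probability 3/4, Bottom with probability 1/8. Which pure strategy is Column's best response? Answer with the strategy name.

If Column plays C1, Row's expected payoff is (1/8)·2 + (3/4)·0 + (1/8)·6 = 1.
If Column plays C2, Row's expected payoff is (1/8)·6 + (3/4)·2 + (1/8)·(-1) = 17/8.
Column minimizes Row's payoff; the smallest is 1, so the best response is C1.

C1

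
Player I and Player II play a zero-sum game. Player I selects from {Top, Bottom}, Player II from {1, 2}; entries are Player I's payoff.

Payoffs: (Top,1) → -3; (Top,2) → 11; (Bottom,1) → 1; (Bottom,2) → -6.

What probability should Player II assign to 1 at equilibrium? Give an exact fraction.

Row minima: Top → -3, Bottom → -6; maximin = -3.
Column maxima: 1 → 1, 2 → 11; minimax = 1.
-3 ≠ 1, so there is no saddle point; optimal play is mixed.
Let Player I play Top with probability p. Expected payoff against 1: (-3)p + 1(1−p) = −4p + 1; against 2: 11p + (-6)(1−p) = 17p − 6.
Setting these equal: −4p + 1 = 17p − 6 ⇒ −21p = -7 ⇒ p = 1/3, and the value is (-4)·(1/3) + 1 = -1/3.
For Player II: with q = P(1), equating Top's and Bottom's payoffs gives −14q + 11 = 7q − 6 ⇒ q = 17/21.

17/21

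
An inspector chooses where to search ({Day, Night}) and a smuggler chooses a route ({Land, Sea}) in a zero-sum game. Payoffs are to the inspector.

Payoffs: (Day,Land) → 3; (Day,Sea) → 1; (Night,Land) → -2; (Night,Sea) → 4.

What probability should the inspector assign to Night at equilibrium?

1/4

Row minima: Day → 1, Night → -2; maximin = 1.
Column maxima: Land → 3, Sea → 4; minimax = 3.
1 ≠ 3, so there is no saddle point; optimal play is mixed.
Let the inspector play Day with probability p. Expected payoff against Land: 3p + (-2)(1−p) = 5p − 2; against Sea: 1p + 4(1−p) = −3p + 4.
Setting these equal: 5p − 2 = −3p + 4 ⇒ 8p = 6 ⇒ p = 3/4, and the value is (5)·(3/4) − 2 = 7/4.
For the smuggler: with q = P(Land), equating Day's and Night's payoffs gives 2q + 1 = −6q + 4 ⇒ q = 3/8.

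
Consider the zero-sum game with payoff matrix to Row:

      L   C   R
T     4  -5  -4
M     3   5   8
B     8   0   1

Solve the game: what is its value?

4

Row minima: T → -5, M → 3, B → 0; maximin = 3.
Column maxima: L → 8, C → 5, R → 8; minimax = 5.
3 ≠ 5, so there is no saddle point; optimal play is mixed.
T is strictly dominated by B, so Row never plays it.
R is strictly dominated by C (it gives Row strictly more in every row), so Column never plays it.
On the remaining 2×2 (M, B vs L, C):
Let Row play M with probability p. Expected payoff against L: 3p + 8(1−p) = −5p + 8; against C: 5p + 0(1−p) = 5p.
Setting these equal: −5p + 8 = 5p ⇒ −10p = -8 ⇒ p = 4/5, and the value is (-5)·(4/5) + 8 = 4.
For Column: with q = P(L), equating M's and B's payoffs gives −2q + 5 = 8q ⇒ q = 1/2.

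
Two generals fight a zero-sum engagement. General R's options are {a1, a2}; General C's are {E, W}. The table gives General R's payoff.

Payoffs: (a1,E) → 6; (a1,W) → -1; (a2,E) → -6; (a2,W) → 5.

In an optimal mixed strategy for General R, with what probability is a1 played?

Row minima: a1 → -1, a2 → -6; maximin = -1.
Column maxima: E → 6, W → 5; minimax = 5.
-1 ≠ 5, so there is no saddle point; optimal play is mixed.
Let General R play a1 with probability p. Expected payoff against E: 6p + (-6)(1−p) = 12p − 6; against W: (-1)p + 5(1−p) = −6p + 5.
Setting these equal: 12p − 6 = −6p + 5 ⇒ 18p = 11 ⇒ p = 11/18, and the value is (12)·(11/18) − 6 = 4/3.
For General C: with q = P(E), equating a1's and a2's payoffs gives 7q − 1 = −11q + 5 ⇒ q = 1/3.

11/18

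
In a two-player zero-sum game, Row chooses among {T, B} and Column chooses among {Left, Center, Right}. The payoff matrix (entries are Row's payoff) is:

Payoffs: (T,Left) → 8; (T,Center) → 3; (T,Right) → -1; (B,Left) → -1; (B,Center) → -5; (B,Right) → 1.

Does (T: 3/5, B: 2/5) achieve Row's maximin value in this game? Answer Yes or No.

Yes

Against Left this mix gives (3/5)·8 + (2/5)·(-1) = 22/5.
Against Center this mix gives (3/5)·3 + (2/5)·(-5) = -1/5.
Against Right this mix gives (3/5)·(-1) + (2/5)·1 = -1/5.
All of Column's active replies (Center, Right) yield -1/5, and no column does worse for Row. The mix makes Column indifferent and guarantees -1/5, so it is optimal.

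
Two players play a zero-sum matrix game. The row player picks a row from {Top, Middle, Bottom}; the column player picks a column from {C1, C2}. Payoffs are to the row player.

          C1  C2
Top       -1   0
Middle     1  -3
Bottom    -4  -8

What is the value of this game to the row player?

Row minima: Top → -1, Middle → -3, Bottom → -8; maximin = -1.
Column maxima: C1 → 1, C2 → 0; minimax = 0.
-1 ≠ 0, so there is no saddle point; optimal play is mixed.
Bottom is strictly dominated by Top, so the row player never plays it.
On the remaining 2×2 (Top, Middle vs C1, C2):
Let the row player play Top with probability p. Expected payoff against C1: (-1)p + 1(1−p) = −2p + 1; against C2: 0p + (-3)(1−p) = 3p − 3.
Setting these equal: −2p + 1 = 3p − 3 ⇒ −5p = -4 ⇒ p = 4/5, and the value is (-2)·(4/5) + 1 = -3/5.
For the column player: with q = P(C1), equating Top's and Middle's payoffs gives −q = 4q − 3 ⇒ q = 3/5.

-3/5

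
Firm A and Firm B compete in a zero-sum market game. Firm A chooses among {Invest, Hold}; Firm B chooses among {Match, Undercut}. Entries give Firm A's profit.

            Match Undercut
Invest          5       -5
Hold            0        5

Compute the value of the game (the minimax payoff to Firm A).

Row minima: Invest → -5, Hold → 0; maximin = 0.
Column maxima: Match → 5, Undercut → 5; minimax = 5.
0 ≠ 5, so there is no saddle point; optimal play is mixed.
Let Firm A play Invest with probability p. Expected payoff against Match: 5p + 0(1−p) = 5p; against Undercut: (-5)p + 5(1−p) = −10p + 5.
Setting these equal: 5p = −10p + 5 ⇒ 15p = 5 ⇒ p = 1/3, and the value is (5)·(1/3) = 5/3.
For Firm B: with q = P(Match), equating Invest's and Hold's payoffs gives 10q − 5 = −5q + 5 ⇒ q = 2/3.

5/3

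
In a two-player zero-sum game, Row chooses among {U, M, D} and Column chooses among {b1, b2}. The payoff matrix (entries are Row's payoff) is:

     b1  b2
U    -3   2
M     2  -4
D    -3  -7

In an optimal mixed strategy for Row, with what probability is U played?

6/11

Row minima: U → -3, M → -4, D → -7; maximin = -3.
Column maxima: b1 → 2, b2 → 2; minimax = 2.
-3 ≠ 2, so there is no saddle point; optimal play is mixed.
D is strictly dominated by M, so Row never plays it.
On the remaining 2×2 (U, M vs b1, b2):
Let Row play U with probability p. Expected payoff against b1: (-3)p + 2(1−p) = −5p + 2; against b2: 2p + (-4)(1−p) = 6p − 4.
Setting these equal: −5p + 2 = 6p − 4 ⇒ −11p = -6 ⇒ p = 6/11, and the value is (-5)·(6/11) + 2 = -8/11.
For Column: with q = P(b1), equating U's and M's payoffs gives −5q + 2 = 6q − 4 ⇒ q = 6/11.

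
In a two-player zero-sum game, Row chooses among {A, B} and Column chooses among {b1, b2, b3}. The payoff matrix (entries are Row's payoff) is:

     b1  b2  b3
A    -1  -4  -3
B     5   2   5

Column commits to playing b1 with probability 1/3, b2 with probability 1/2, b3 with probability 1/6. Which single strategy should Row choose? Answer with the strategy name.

B

Expected payoff of A: (1/3)·(-1) + (1/2)·(-4) + (1/6)·(-3) = -17/6.
Expected payoff of B: (1/3)·5 + (1/2)·2 + (1/6)·5 = 7/2.
The largest is 7/2, so Row's best response is B.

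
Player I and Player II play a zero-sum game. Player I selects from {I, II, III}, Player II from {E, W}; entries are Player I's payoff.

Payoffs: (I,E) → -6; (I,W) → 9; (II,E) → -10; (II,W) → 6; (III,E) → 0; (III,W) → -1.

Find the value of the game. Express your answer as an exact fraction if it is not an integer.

-3/8

Row minima: I → -6, II → -10, III → -1; maximin = -1.
Column maxima: E → 0, W → 9; minimax = 0.
-1 ≠ 0, so there is no saddle point; optimal play is mixed.
II is strictly dominated by I, so Player I never plays it.
On the remaining 2×2 (I, III vs E, W):
Let Player I play I with probability p. Expected payoff against E: (-6)p + 0(1−p) = −6p; against W: 9p + (-1)(1−p) = 10p − 1.
Setting these equal: −6p = 10p − 1 ⇒ −16p = -1 ⇒ p = 1/16, and the value is (-6)·(1/16) = -3/8.
For Player II: with q = P(E), equating I's and III's payoffs gives −15q + 9 = q − 1 ⇒ q = 5/8.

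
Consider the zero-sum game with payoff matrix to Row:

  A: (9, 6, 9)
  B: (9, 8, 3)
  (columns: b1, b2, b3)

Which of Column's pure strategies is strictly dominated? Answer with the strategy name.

b2 holds Row's payoff strictly below b1 in every row: 6 < 9, 8 < 9.
So b1 is strictly dominated for Column.

b1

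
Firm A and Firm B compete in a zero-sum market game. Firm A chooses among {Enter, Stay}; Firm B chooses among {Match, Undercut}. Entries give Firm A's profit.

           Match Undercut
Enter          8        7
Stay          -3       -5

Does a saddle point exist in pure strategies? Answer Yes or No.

Row minima: Enter → 7, Stay → -5; maximin = 7.
Column maxima: Match → 8, Undercut → 7; minimax = 7.
maximin = minimax = 7, so a saddle point exists.

Yes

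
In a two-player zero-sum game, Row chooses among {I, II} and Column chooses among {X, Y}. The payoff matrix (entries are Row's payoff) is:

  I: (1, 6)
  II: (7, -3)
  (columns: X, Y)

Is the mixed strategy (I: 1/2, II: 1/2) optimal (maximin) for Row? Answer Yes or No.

No

Against X this mix gives (1/2)·1 + (1/2)·7 = 4.
Against Y this mix gives (1/2)·6 + (1/2)·(-3) = 3/2.
Column will play Y, holding Row to 3/2. Shifting weight toward the row that does better against Y would raise this floor (the equalizing mix achieves 3 against both Y and X), so the proposed strategy is not optimal.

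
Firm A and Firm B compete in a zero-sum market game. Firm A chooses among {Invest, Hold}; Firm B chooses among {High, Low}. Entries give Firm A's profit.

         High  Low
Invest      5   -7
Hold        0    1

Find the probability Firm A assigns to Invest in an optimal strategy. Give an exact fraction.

Row minima: Invest → -7, Hold → 0; maximin = 0.
Column maxima: High → 5, Low → 1; minimax = 1.
0 ≠ 1, so there is no saddle point; optimal play is mixed.
Let Firm A play Invest with probability p. Expected payoff against High: 5p + 0(1−p) = 5p; against Low: (-7)p + 1(1−p) = −8p + 1.
Setting these equal: 5p = −8p + 1 ⇒ 13p = 1 ⇒ p = 1/13, and the value is (5)·(1/13) = 5/13.
For Firm B: with q = P(High), equating Invest's and Hold's payoffs gives 12q − 7 = −q + 1 ⇒ q = 8/13.

1/13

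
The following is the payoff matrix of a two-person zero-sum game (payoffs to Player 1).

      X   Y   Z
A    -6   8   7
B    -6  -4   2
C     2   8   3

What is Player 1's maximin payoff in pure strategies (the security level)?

Row minima: A → -6, B → -6, C → 2.
The best of these is 2.

2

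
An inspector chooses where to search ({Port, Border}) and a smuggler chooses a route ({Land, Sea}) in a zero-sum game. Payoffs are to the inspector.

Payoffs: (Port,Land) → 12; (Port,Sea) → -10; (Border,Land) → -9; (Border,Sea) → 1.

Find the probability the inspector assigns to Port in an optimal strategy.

Row minima: Port → -10, Border → -9; maximin = -9.
Column maxima: Land → 12, Sea → 1; minimax = 1.
-9 ≠ 1, so there is no saddle point; optimal play is mixed.
Let the inspector play Port with probability p. Expected payoff against Land: 12p + (-9)(1−p) = 21p − 9; against Sea: (-10)p + 1(1−p) = −11p + 1.
Setting these equal: 21p − 9 = −11p + 1 ⇒ 32p = 10 ⇒ p = 5/16, and the value is (21)·(5/16) − 9 = -39/16.
For the smuggler: with q = P(Land), equating Port's and Border's payoffs gives 22q − 10 = −10q + 1 ⇒ q = 11/32.

5/16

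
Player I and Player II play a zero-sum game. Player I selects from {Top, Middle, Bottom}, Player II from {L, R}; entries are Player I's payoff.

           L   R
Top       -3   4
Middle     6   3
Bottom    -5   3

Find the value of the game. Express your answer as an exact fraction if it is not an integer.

33/10

Row minima: Top → -3, Middle → 3, Bottom → -5; maximin = 3.
Column maxima: L → 6, R → 4; minimax = 4.
3 ≠ 4, so there is no saddle point; optimal play is mixed.
Bottom is strictly dominated by Top, so Player I never plays it.
On the remaining 2×2 (Top, Middle vs L, R):
Let Player I play Top with probability p. Expected payoff against L: (-3)p + 6(1−p) = −9p + 6; against R: 4p + 3(1−p) = p + 3.
Setting these equal: −9p + 6 = p + 3 ⇒ −10p = -3 ⇒ p = 3/10, and the value is (-9)·(3/10) + 6 = 33/10.
For Player II: with q = P(L), equating Top's and Middle's payoffs gives −7q + 4 = 3q + 3 ⇒ q = 1/10.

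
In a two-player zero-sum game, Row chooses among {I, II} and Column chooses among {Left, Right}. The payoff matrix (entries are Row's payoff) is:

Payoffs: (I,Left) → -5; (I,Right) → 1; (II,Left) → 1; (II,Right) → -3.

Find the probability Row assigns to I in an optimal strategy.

2/5

Row minima: I → -5, II → -3; maximin = -3.
Column maxima: Left → 1, Right → 1; minimax = 1.
-3 ≠ 1, so there is no saddle point; optimal play is mixed.
Let Row play I with probability p. Expected payoff against Left: (-5)p + 1(1−p) = −6p + 1; against Right: 1p + (-3)(1−p) = 4p − 3.
Setting these equal: −6p + 1 = 4p − 3 ⇒ −10p = -4 ⇒ p = 2/5, and the value is (-6)·(2/5) + 1 = -7/5.
For Column: with q = P(Left), equating I's and II's payoffs gives −6q + 1 = 4q − 3 ⇒ q = 2/5.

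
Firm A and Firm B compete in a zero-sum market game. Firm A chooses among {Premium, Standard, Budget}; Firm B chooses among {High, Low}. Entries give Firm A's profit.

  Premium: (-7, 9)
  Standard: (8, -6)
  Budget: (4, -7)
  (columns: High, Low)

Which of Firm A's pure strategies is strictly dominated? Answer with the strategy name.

Standard gives a strictly higher payoff than Budget against every column: 8 > 4, -6 > -7.
So Budget is strictly dominated and Firm A never plays it.

Budget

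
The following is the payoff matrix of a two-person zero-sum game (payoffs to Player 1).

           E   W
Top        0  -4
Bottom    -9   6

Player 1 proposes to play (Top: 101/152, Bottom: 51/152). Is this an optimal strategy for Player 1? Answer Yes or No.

Against E this mix gives (101/152)·0 + (51/152)·(-9) = -459/152.
Against W this mix gives (101/152)·(-4) + (51/152)·6 = -49/76.
Player 2 will play E, holding Player 1 to -459/152. Shifting weight toward the row that does better against E would raise this floor (the equalizing mix achieves -36/19 against both E and W), so the proposed strategy is not optimal.

No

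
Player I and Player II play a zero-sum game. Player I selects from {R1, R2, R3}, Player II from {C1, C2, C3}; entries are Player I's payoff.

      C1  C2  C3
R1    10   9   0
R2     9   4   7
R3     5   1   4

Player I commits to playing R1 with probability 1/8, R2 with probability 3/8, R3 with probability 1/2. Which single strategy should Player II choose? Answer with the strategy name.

C2

If Player II plays C1, Player I's expected payoff is (1/8)·10 + (3/8)·9 + (1/2)·5 = 57/8.
If Player II plays C2, Player I's expected payoff is (1/8)·9 + (3/8)·4 + (1/2)·1 = 25/8.
If Player II plays C3, Player I's expected payoff is (1/8)·0 + (3/8)·7 + (1/2)·4 = 37/8.
Player II minimizes Player I's payoff; the smallest is 25/8, so the best response is C2.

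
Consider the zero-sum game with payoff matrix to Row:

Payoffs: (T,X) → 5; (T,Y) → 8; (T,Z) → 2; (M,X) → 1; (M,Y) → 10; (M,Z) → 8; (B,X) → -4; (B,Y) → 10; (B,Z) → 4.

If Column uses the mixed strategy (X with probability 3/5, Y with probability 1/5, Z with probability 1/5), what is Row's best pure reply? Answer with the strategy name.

Expected payoff of T: (3/5)·5 + (1/5)·8 + (1/5)·2 = 5.
Expected payoff of M: (3/5)·1 + (1/5)·10 + (1/5)·8 = 21/5.
Expected payoff of B: (3/5)·(-4) + (1/5)·10 + (1/5)·4 = 2/5.
The largest is 5, so Row's best response is T.

T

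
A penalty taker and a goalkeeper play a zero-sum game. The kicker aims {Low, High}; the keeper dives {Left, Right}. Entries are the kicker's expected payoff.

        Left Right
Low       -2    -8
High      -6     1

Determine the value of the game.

Row minima: Low → -8, High → -6; maximin = -6.
Column maxima: Left → -2, Right → 1; minimax = -2.
-6 ≠ -2, so there is no saddle point; optimal play is mixed.
Let the kicker play Low with probability p. Expected payoff against Left: (-2)p + (-6)(1−p) = 4p − 6; against Right: (-8)p + 1(1−p) = −9p + 1.
Setting these equal: 4p − 6 = −9p + 1 ⇒ 13p = 7 ⇒ p = 7/13, and the value is (4)·(7/13) − 6 = -50/13.
For the keeper: with q = P(Left), equating Low's and High's payoffs gives 6q − 8 = −7q + 1 ⇒ q = 9/13.

-50/13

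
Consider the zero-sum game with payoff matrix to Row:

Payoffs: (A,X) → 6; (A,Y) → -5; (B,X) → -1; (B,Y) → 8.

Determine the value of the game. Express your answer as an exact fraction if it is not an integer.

43/20

Row minima: A → -5, B → -1; maximin = -1.
Column maxima: X → 6, Y → 8; minimax = 6.
-1 ≠ 6, so there is no saddle point; optimal play is mixed.
Let Row play A with probability p. Expected payoff against X: 6p + (-1)(1−p) = 7p − 1; against Y: (-5)p + 8(1−p) = −13p + 8.
Setting these equal: 7p − 1 = −13p + 8 ⇒ 20p = 9 ⇒ p = 9/20, and the value is (7)·(9/20) − 1 = 43/20.
For Column: with q = P(X), equating A's and B's payoffs gives 11q − 5 = −9q + 8 ⇒ q = 13/20.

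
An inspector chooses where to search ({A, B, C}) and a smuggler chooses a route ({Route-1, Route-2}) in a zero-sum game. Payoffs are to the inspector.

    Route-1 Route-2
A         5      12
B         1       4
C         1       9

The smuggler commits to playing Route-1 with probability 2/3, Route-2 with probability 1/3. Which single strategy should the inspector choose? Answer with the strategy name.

A

Expected payoff of A: (2/3)·5 + (1/3)·12 = 22/3.
Expected payoff of B: (2/3)·1 + (1/3)·4 = 2.
Expected payoff of C: (2/3)·1 + (1/3)·9 = 11/3.
The largest is 22/3, so the inspector's best response is A.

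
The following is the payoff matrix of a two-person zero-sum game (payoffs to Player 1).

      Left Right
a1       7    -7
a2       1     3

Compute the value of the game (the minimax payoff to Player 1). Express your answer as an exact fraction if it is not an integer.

7/4

Row minima: a1 → -7, a2 → 1; maximin = 1.
Column maxima: Left → 7, Right → 3; minimax = 3.
1 ≠ 3, so there is no saddle point; optimal play is mixed.
Let Player 1 play a1 with probability p. Expected payoff against Left: 7p + 1(1−p) = 6p + 1; against Right: (-7)p + 3(1−p) = −10p + 3.
Setting these equal: 6p + 1 = −10p + 3 ⇒ 16p = 2 ⇒ p = 1/8, and the value is (6)·(1/8) + 1 = 7/4.
For Player 2: with q = P(Left), equating a1's and a2's payoffs gives 14q − 7 = −2q + 3 ⇒ q = 5/8.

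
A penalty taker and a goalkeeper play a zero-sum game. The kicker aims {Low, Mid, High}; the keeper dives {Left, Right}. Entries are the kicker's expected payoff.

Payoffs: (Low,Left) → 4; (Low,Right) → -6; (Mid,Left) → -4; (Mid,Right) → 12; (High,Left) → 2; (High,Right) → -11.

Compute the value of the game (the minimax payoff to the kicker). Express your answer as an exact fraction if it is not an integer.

12/13

Row minima: Low → -6, Mid → -4, High → -11; maximin = -4.
Column maxima: Left → 4, Right → 12; minimax = 4.
-4 ≠ 4, so there is no saddle point; optimal play is mixed.
High is strictly dominated by Low, so the kicker never plays it.
On the remaining 2×2 (Low, Mid vs Left, Right):
Let the kicker play Low with probability p. Expected payoff against Left: 4p + (-4)(1−p) = 8p − 4; against Right: (-6)p + 12(1−p) = −18p + 12.
Setting these equal: 8p − 4 = −18p + 12 ⇒ 26p = 16 ⇒ p = 8/13, and the value is (8)·(8/13) − 4 = 12/13.
For the keeper: with q = P(Left), equating Low's and Mid's payoffs gives 10q − 6 = −16q + 12 ⇒ q = 9/13.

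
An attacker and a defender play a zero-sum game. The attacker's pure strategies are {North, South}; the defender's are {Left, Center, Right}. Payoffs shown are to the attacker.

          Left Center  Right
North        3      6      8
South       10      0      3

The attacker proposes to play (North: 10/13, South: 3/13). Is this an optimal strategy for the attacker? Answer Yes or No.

Against Left this mix gives (10/13)·3 + (3/13)·10 = 60/13.
Against Center this mix gives (10/13)·6 + (3/13)·0 = 60/13.
Against Right this mix gives (10/13)·8 + (3/13)·3 = 89/13.
All of the defender's active replies (Left, Center) yield 60/13, and no column does worse for the attacker. The mix makes the defender indifferent and guarantees 60/13, so it is optimal.

Yes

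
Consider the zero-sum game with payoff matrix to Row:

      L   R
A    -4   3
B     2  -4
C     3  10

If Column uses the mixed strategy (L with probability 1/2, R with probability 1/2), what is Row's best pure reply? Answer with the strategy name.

Expected payoff of A: (1/2)·(-4) + (1/2)·3 = -1/2.
Expected payoff of B: (1/2)·2 + (1/2)·(-4) = -1.
Expected payoff of C: (1/2)·3 + (1/2)·10 = 13/2.
The largest is 13/2, so Row's best response is C.

C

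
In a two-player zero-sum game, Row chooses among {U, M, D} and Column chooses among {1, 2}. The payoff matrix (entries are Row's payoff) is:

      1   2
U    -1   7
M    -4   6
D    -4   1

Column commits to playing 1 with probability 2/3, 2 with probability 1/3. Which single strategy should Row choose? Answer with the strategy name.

Expected payoff of U: (2/3)·(-1) + (1/3)·7 = 5/3.
Expected payoff of M: (2/3)·(-4) + (1/3)·6 = -2/3.
Expected payoff of D: (2/3)·(-4) + (1/3)·1 = -7/3.
The largest is 5/3, so Row's best response is U.

U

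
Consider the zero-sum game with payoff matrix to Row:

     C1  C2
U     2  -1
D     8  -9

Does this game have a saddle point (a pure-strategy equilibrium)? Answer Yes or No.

Row minima: U → -1, D → -9; maximin = -1.
Column maxima: C1 → 8, C2 → -1; minimax = -1.
maximin = minimax = -1, so a saddle point exists.

Yes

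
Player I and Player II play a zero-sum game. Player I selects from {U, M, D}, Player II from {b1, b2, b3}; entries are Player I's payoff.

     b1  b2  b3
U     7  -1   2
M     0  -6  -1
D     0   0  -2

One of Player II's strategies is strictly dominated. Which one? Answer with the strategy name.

b3 holds Player I's payoff strictly below b1 in every row: 2 < 7, -1 < 0, -2 < 0.
So b1 is strictly dominated for Player II.

b1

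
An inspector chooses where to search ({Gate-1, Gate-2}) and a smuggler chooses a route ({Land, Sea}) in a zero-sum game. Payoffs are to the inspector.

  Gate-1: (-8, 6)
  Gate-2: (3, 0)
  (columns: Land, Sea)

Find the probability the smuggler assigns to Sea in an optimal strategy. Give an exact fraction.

11/17

Row minima: Gate-1 → -8, Gate-2 → 0; maximin = 0.
Column maxima: Land → 3, Sea → 6; minimax = 3.
0 ≠ 3, so there is no saddle point; optimal play is mixed.
Let the inspector play Gate-1 with probability p. Expected payoff against Land: (-8)p + 3(1−p) = −11p + 3; against Sea: 6p + 0(1−p) = 6p.
Setting these equal: −11p + 3 = 6p ⇒ −17p = -3 ⇒ p = 3/17, and the value is (-11)·(3/17) + 3 = 18/17.
For the smuggler: with q = P(Land), equating Gate-1's and Gate-2's payoffs gives −14q + 6 = 3q ⇒ q = 6/17.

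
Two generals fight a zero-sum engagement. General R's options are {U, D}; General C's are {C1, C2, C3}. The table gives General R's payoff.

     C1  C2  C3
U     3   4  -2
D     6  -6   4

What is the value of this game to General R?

1/4

Row minima: U → -2, D → -6; maximin = -2.
Column maxima: C1 → 6, C2 → 4, C3 → 4; minimax = 4.
-2 ≠ 4, so there is no saddle point; optimal play is mixed.
C1 is strictly dominated by C3 (it gives General R strictly more in every row), so General C never plays it.
On the remaining 2×2 (U, D vs C2, C3):
Let General R play U with probability p. Expected payoff against C2: 4p + (-6)(1−p) = 10p − 6; against C3: (-2)p + 4(1−p) = −6p + 4.
Setting these equal: 10p − 6 = −6p + 4 ⇒ 16p = 10 ⇒ p = 5/8, and the value is (10)·(5/8) − 6 = 1/4.
For General C: with q = P(C2), equating U's and D's payoffs gives 6q − 2 = −10q + 4 ⇒ q = 3/8.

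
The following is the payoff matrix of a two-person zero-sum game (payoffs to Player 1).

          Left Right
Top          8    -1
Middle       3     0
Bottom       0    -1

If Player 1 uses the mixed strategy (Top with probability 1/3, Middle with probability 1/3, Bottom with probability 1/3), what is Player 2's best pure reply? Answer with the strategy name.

Right

If Player 2 plays Left, Player 1's expected payoff is (1/3)·8 + (1/3)·3 + (1/3)·0 = 11/3.
If Player 2 plays Right, Player 1's expected payoff is (1/3)·(-1) + (1/3)·0 + (1/3)·(-1) = -2/3.
Player 2 minimizes Player 1's payoff; the smallest is -2/3, so the best response is Right.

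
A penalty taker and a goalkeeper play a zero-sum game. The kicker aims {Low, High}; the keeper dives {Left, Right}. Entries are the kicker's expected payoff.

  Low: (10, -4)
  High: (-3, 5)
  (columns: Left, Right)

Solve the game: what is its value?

Row minima: Low → -4, High → -3; maximin = -3.
Column maxima: Left → 10, Right → 5; minimax = 5.
-3 ≠ 5, so there is no saddle point; optimal play is mixed.
Let the kicker play Low with probability p. Expected payoff against Left: 10p + (-3)(1−p) = 13p − 3; against Right: (-4)p + 5(1−p) = −9p + 5.
Setting these equal: 13p − 3 = −9p + 5 ⇒ 22p = 8 ⇒ p = 4/11, and the value is (13)·(4/11) − 3 = 19/11.
For the keeper: with q = P(Left), equating Low's and High's payoffs gives 14q − 4 = −8q + 5 ⇒ q = 9/22.

19/11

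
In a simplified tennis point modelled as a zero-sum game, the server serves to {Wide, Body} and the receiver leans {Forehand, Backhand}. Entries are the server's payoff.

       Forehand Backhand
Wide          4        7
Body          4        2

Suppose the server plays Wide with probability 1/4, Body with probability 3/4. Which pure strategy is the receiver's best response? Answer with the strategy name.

If the receiver plays Forehand, the server's expected payoff is (1/4)·4 + (3/4)·4 = 4.
If the receiver plays Backhand, the server's expected payoff is (1/4)·7 + (3/4)·2 = 13/4.
The receiver minimizes the server's payoff; the smallest is 13/4, so the best response is Backhand.

Backhand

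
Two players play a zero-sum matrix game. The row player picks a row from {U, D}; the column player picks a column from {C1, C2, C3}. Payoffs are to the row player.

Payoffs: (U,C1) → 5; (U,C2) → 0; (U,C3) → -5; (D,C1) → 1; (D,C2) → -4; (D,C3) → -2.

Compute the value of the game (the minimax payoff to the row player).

Row minima: U → -5, D → -4; maximin = -4.
Column maxima: C1 → 5, C2 → 0, C3 → -2; minimax = -2.
-4 ≠ -2, so there is no saddle point; optimal play is mixed.
C1 is strictly dominated by C2 (it gives the row player strictly more in every row), so the column player never plays it.
On the remaining 2×2 (U, D vs C2, C3):
Let the row player play U with probability p. Expected payoff against C2: 0p + (-4)(1−p) = 4p − 4; against C3: (-5)p + (-2)(1−p) = −3p − 2.
Setting these equal: 4p − 4 = −3p − 2 ⇒ 7p = 2 ⇒ p = 2/7, and the value is (4)·(2/7) − 4 = -20/7.
For the column player: with q = P(C2), equating U's and D's payoffs gives 5q − 5 = −2q − 2 ⇒ q = 3/7.

-20/7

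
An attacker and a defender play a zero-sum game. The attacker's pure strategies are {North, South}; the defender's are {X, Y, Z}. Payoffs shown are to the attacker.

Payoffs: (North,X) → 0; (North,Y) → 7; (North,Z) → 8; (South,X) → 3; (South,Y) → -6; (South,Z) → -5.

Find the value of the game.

21/16

Row minima: North → 0, South → -6; maximin = 0.
Column maxima: X → 3, Y → 7, Z → 8; minimax = 3.
0 ≠ 3, so there is no saddle point; optimal play is mixed.
Z is strictly dominated by Y (it gives the attacker strictly more in every row), so the defender never plays it.
On the remaining 2×2 (North, South vs X, Y):
Let the attacker play North with probability p. Expected payoff against X: 0p + 3(1−p) = −3p + 3; against Y: 7p + (-6)(1−p) = 13p − 6.
Setting these equal: −3p + 3 = 13p − 6 ⇒ −16p = -9 ⇒ p = 9/16, and the value is (-3)·(9/16) + 3 = 21/16.
For the defender: with q = P(X), equating North's and South's payoffs gives −7q + 7 = 9q − 6 ⇒ q = 13/16.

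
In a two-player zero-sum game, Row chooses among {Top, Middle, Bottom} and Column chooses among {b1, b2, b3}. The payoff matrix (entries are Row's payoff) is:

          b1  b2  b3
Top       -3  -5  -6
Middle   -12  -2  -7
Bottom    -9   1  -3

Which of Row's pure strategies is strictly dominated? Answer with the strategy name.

Middle

Bottom gives a strictly higher payoff than Middle against every column: -9 > -12, 1 > -2, -3 > -7.
So Middle is strictly dominated and Row never plays it.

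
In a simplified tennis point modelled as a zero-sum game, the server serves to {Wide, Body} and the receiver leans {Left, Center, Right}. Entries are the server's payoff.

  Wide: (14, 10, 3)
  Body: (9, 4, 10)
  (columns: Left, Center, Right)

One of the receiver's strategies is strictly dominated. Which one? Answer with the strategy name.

Center holds the server's payoff strictly below Left in every row: 10 < 14, 4 < 9.
So Left is strictly dominated for the receiver.

Left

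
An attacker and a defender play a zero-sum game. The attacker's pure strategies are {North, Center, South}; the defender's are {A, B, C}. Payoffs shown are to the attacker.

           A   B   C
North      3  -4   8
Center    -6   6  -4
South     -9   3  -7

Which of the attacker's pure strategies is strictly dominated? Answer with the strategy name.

South

Center gives a strictly higher payoff than South against every column: -6 > -9, 6 > 3, -4 > -7.
So South is strictly dominated and the attacker never plays it.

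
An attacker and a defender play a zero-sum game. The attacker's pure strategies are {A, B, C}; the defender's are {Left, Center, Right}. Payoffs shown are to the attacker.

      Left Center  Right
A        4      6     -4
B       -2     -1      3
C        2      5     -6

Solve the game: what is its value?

Row minima: A → -4, B → -2, C → -6; maximin = -2.
Column maxima: Left → 4, Center → 6, Right → 3; minimax = 3.
-2 ≠ 3, so there is no saddle point; optimal play is mixed.
C is strictly dominated by A, so the attacker never plays it.
Center is strictly dominated by Left (it gives the attacker strictly more in every row), so the defender never plays it.
On the remaining 2×2 (A, B vs Left, Right):
Let the attacker play A with probability p. Expected payoff against Left: 4p + (-2)(1−p) = 6p − 2; against Right: (-4)p + 3(1−p) = −7p + 3.
Setting these equal: 6p − 2 = −7p + 3 ⇒ 13p = 5 ⇒ p = 5/13, and the value is (6)·(5/13) − 2 = 4/13.
For the defender: with q = P(Left), equating A's and B's payoffs gives 8q − 4 = −5q + 3 ⇒ q = 7/13.

4/13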